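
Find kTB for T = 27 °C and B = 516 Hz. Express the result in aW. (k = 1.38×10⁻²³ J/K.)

2.14 aW

T = 27 °C + 273.15 = 300.15 K
P_n = kTB = 1.38×10⁻²³ × 300.15 × 5.16×10² = 2.14×10⁻¹⁸ W = 2.14 aW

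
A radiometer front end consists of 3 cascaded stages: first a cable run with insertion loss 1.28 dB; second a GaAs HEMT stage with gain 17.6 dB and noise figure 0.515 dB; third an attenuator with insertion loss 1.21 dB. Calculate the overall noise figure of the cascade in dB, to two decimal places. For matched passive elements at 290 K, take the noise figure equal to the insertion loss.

Convert to linear (a loss of L dB is a gain of −L dB): F_i = 10^(NF_i/10), G_i = 10^(G_i,dB/10)
  Stage 1: F_1 = 10^(1.28/10) = 1.343, G_1 = 10^(−1.28/10) = 0.7447
  Stage 2: F_2 = 10^(0.515/10) = 1.126, G_2 = 10^(17.6/10) = 57.54
  Stage 3: F_3 = 10^(1.21/10) = 1.321, G_3 = 10^(−1.21/10) = 0.7568
Friis cascade:
  F = 1.343 + (1.126 − 1)/0.7447 + (1.321 − 1)/42.85 = 1.519
NF = 10 log₁₀(1.519) = 1.82 dB

1.82 dB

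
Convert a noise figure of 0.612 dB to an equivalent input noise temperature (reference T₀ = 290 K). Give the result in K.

F = 10^(0.612/10) = 1.15133
T_e = (F − 1)·T₀ = (1.15133 − 1) × 290 = 43.9 K

43.9 K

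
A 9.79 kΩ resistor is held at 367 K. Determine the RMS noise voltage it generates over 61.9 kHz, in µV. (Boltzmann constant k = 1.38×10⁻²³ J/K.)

V_n = √(4kTRB)
4kTRB = 4 × 1.38×10⁻²³ × 367 × 9.79×10³ × 6.19×10⁴ = 1.23×10⁻¹¹ V²
V_n = √(1.23×10⁻¹¹) = 3.50×10⁻⁶ V = 3.50 µV

3.50 µV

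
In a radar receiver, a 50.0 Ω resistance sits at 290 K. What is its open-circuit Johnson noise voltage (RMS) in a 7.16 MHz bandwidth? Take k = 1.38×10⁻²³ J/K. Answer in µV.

2.39 µV

V_n = √(4kTRB)
4kTRB = 4 × 1.38×10⁻²³ × 290 × 5.00×10¹ × 7.16×10⁶ = 5.73×10⁻¹² V²
V_n = √(5.73×10⁻¹²) = 2.39×10⁻⁶ V = 2.39 µV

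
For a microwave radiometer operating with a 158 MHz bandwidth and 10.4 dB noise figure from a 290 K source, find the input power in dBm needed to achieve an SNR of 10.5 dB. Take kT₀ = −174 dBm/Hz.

Sensitivity = −174 + 10 log₁₀(B) + NF + SNR_min
= −174 + 81.99 + 10.4 + 10.5
= −71.11 dBm → −71.1 dBm

−71.1 dBm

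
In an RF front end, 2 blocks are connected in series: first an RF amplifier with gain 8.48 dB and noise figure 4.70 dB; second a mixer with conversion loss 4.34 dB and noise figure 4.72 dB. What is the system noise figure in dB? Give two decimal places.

5.09 dB

Convert to linear (a loss of L dB is a gain of −L dB): F_i = 10^(NF_i/10), G_i = 10^(G_i,dB/10)
  Stage 1: F_1 = 10^(4.70/10) = 2.951, G_1 = 10^(8.48/10) = 7.047
  Stage 2: F_2 = 10^(4.72/10) = 2.965, G_2 = 10^(−4.34/10) = 0.3681
Friis cascade:
  F = 2.951 + (2.965 − 1)/7.047 = 3.230
NF = 10 log₁₀(3.230) = 5.09 dB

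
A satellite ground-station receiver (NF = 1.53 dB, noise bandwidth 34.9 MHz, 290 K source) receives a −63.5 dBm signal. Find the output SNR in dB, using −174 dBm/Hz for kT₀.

33.5 dB

Noise floor: N = −174 + 10 log₁₀(B) + NF
10 log₁₀(3.49×10⁷) = 75.43 dB
N = −174 + 75.43 + 1.53 = −97.04 dBm
SNR = P_sig − N = −63.5 − (−97.04) = 33.54 dB → 33.5 dB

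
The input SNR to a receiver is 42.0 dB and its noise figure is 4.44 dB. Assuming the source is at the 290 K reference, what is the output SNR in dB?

37.56 dB

By definition F = SNR_in/SNR_out, so in dB: SNR_out = SNR_in − NF
SNR_out = 42.0 − 4.44 = 37.56 dB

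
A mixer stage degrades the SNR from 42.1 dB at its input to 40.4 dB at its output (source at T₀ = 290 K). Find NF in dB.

1.7 dB

NF (dB) = SNR_in(dB) − SNR_out(dB) when the source is at T₀
NF = 42.1 − 40.4 = 1.7 dB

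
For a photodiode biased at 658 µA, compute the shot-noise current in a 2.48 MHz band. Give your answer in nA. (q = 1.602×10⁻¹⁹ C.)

I_n = √(2qI·B)
2qI·B = 2 × 1.602×10⁻¹⁹ × 6.58×10⁻⁴ × 2.48×10⁶ = 5.23×10⁻¹⁶ A²
I_n = √(5.23×10⁻¹⁶) = 2.29×10⁻⁸ A = 22.9 nA

22.9 nA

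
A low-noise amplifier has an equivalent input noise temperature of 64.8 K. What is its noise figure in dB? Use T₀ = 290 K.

F = 1 + T_e/T₀ = 1 + 64.8/290 = 1.22345
NF = 10 log₁₀(1.22345) = 0.876 dB

0.876 dB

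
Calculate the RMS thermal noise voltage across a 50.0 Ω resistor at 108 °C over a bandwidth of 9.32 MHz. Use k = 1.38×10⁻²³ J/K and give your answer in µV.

3.13 µV

T = 108 °C + 273.15 = 381.15 K
V_n = √(4kTRB)
4kTRB = 4 × 1.38×10⁻²³ × 381.15 × 5.00×10¹ × 9.32×10⁶ = 9.80×10⁻¹² V²
V_n = √(9.80×10⁻¹²) = 3.13×10⁻⁶ V = 3.13 µV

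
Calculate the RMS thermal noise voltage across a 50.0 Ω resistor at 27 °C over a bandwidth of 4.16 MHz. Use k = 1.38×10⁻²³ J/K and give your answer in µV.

T = 27 °C + 273.15 = 300.15 K
V_n = √(4kTRB)
4kTRB = 4 × 1.38×10⁻²³ × 300.15 × 5.00×10¹ × 4.16×10⁶ = 3.45×10⁻¹² V²
V_n = √(3.45×10⁻¹²) = 1.86×10⁻⁶ V = 1.86 µV

1.86 µV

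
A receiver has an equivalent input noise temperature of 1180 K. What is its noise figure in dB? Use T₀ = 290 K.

F = 1 + T_e/T₀ = 1 + 1180/290 = 5.06897
NF = 10 log₁₀(5.06897) = 7.05 dB

7.05 dB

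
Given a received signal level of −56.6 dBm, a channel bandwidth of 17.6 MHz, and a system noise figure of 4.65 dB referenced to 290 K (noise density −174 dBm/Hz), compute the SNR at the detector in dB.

40.3 dB

Noise floor: N = −174 + 10 log₁₀(B) + NF
10 log₁₀(1.76×10⁷) = 72.46 dB
N = −174 + 72.46 + 4.65 = −96.89 dBm
SNR = P_sig − N = −56.6 − (−96.89) = 40.29 dB → 40.3 dB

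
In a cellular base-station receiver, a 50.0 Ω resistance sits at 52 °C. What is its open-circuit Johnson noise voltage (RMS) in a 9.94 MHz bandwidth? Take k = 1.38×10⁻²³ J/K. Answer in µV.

T = 52 °C + 273.15 = 325.15 K
V_n = √(4kTRB)
4kTRB = 4 × 1.38×10⁻²³ × 325.15 × 5.00×10¹ × 9.94×10⁶ = 8.92×10⁻¹² V²
V_n = √(8.92×10⁻¹²) = 2.99×10⁻⁶ V = 2.99 µV

2.99 µV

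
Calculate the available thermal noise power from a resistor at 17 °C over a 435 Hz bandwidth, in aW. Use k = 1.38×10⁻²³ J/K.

T = 17 °C + 273.15 = 290.15 K
P_n = kTB = 1.38×10⁻²³ × 290.15 × 4.35×10² = 1.74×10⁻¹⁸ W = 1.74 aW

1.74 aW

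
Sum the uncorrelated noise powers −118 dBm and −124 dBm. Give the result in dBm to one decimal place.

Convert to linear, add, convert back:
P₁ = 1.58×10⁻¹⁵ W, P₂ = 3.98×10⁻¹⁶ W
P_tot = 1.98×10⁻¹⁵ W → 10 log₁₀(P_tot / 10⁻³) = −117.0 dBm

−117.0 dBm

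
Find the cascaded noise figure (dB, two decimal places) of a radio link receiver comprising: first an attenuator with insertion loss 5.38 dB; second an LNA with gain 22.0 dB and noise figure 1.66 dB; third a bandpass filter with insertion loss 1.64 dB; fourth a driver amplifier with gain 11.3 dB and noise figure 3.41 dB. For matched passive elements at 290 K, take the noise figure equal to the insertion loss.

7.08 dB

Convert to linear (a loss of L dB is a gain of −L dB): F_i = 10^(NF_i/10), G_i = 10^(G_i,dB/10)
  Stage 1: F_1 = 10^(5.38/10) = 3.451, G_1 = 10^(−5.38/10) = 0.2897
  Stage 2: F_2 = 10^(1.66/10) = 1.466, G_2 = 10^(22.0/10) = 158.5
  Stage 3: F_3 = 10^(1.64/10) = 1.459, G_3 = 10^(−1.64/10) = 0.6855
  Stage 4: F_4 = 10^(3.41/10) = 2.193, G_4 = 10^(11.3/10) = 13.49
Friis cascade:
  F = 3.451 + (1.466 − 1)/0.2897 + (1.459 − 1)/45.92 + (2.193 − 1)/31.48 = 5.106
NF = 10 log₁₀(5.106) = 7.08 dB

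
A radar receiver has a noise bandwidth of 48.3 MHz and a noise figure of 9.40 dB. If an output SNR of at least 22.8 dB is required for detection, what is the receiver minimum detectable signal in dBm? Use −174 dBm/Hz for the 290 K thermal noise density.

Sensitivity = −174 + 10 log₁₀(B) + NF + SNR_min
= −174 + 76.84 + 9.40 + 22.8
= −64.96 dBm → −65.0 dBm

−65.0 dBm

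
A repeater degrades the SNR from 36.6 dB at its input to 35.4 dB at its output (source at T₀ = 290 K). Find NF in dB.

1.2 dB

NF (dB) = SNR_in(dB) − SNR_out(dB) when the source is at T₀
NF = 36.6 − 35.4 = 1.2 dB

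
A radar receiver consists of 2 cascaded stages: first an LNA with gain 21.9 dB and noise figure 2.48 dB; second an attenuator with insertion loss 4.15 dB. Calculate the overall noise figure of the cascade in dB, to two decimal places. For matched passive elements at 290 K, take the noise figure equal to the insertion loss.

Convert to linear (a loss of L dB is a gain of −L dB): F_i = 10^(NF_i/10), G_i = 10^(G_i,dB/10)
  Stage 1: F_1 = 10^(2.48/10) = 1.770, G_1 = 10^(21.9/10) = 154.9
  Stage 2: F_2 = 10^(4.15/10) = 2.600, G_2 = 10^(−4.15/10) = 0.3846
Friis cascade:
  F = 1.770 + (2.600 − 1)/154.9 = 1.780
NF = 10 log₁₀(1.780) = 2.51 dB

2.51 dB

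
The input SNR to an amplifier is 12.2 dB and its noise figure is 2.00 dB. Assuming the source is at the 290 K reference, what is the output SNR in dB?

By definition F = SNR_in/SNR_out, so in dB: SNR_out = SNR_in − NF
SNR_out = 12.2 − 2.00 = 10.20 dB

10.20 dB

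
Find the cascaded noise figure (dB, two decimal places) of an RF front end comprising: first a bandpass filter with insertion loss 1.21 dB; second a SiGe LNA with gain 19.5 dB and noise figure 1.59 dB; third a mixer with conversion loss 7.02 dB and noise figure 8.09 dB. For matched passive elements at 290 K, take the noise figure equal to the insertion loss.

Convert to linear (a loss of L dB is a gain of −L dB): F_i = 10^(NF_i/10), G_i = 10^(G_i,dB/10)
  Stage 1: F_1 = 10^(1.21/10) = 1.321, G_1 = 10^(−1.21/10) = 0.7568
  Stage 2: F_2 = 10^(1.59/10) = 1.442, G_2 = 10^(19.5/10) = 89.13
  Stage 3: F_3 = 10^(8.09/10) = 6.442, G_3 = 10^(−7.02/10) = 0.1986
Friis cascade:
  F = 1.321 + (1.442 − 1)/0.7568 + (6.442 − 1)/67.45 = 1.986
NF = 10 log₁₀(1.986) = 2.98 dB

2.98 dB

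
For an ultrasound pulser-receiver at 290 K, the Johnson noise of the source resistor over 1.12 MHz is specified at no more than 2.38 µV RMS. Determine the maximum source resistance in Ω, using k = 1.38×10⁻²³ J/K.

316 Ω

Johnson–Nyquist: V_n = √(4kTRB) ⇒ R = V_n² / (4kTB)
4kTB = 4 × 1.38×10⁻²³ × 290 × 1.12×10⁶ = 1.79×10⁻¹⁴
R = (2.38×10⁻⁶)² / 1.79×10⁻¹⁴ = 3.16×10² Ω = 316 Ω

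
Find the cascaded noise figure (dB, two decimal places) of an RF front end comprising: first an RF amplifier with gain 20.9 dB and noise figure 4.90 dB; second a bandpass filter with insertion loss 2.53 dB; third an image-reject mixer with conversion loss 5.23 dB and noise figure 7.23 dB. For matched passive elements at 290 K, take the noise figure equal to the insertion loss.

Convert to linear (a loss of L dB is a gain of −L dB): F_i = 10^(NF_i/10), G_i = 10^(G_i,dB/10)
  Stage 1: F_1 = 10^(4.90/10) = 3.090, G_1 = 10^(20.9/10) = 123.0
  Stage 2: F_2 = 10^(2.53/10) = 1.791, G_2 = 10^(−2.53/10) = 0.5585
  Stage 3: F_3 = 10^(7.23/10) = 5.284, G_3 = 10^(−5.23/10) = 0.2999
Friis cascade:
  F = 3.090 + (1.791 − 1)/123.0 + (5.284 − 1)/68.71 = 3.159
NF = 10 log₁₀(3.159) = 5.00 dB

5.00 dB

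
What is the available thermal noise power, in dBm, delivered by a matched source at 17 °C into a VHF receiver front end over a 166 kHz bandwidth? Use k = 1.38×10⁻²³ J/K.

T = 17 °C + 273.15 = 290.15 K
P_n = kTB = 1.38×10⁻²³ × 290.15 × 1.66×10⁵ = 6.65×10⁻¹⁶ W
In dBm: 10 log₁₀(6.65×10⁻¹⁶ / 10⁻³) = −121.8 dBm

−121.8 dBm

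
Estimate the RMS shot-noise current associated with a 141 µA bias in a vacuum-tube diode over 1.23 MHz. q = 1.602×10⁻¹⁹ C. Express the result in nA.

7.45 nA

I_n = √(2qI·B)
2qI·B = 2 × 1.602×10⁻¹⁹ × 1.41×10⁻⁴ × 1.23×10⁶ = 5.56×10⁻¹⁷ A²
I_n = √(5.56×10⁻¹⁷) = 7.45×10⁻⁹ A = 7.45 nA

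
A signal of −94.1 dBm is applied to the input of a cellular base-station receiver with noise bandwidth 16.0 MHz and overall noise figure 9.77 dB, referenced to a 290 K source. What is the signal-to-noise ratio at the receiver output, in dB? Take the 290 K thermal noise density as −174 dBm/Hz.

−1.9 dB

Noise floor: N = −174 + 10 log₁₀(B) + NF
10 log₁₀(1.60×10⁷) = 72.04 dB
N = −174 + 72.04 + 9.77 = −92.19 dBm
SNR = P_sig − N = −94.1 − (−92.19) = −1.91 dB → −1.9 dB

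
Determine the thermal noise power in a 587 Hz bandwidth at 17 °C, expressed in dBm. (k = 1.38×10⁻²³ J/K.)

T = 17 °C + 273.15 = 290.15 K
P_n = kTB = 1.38×10⁻²³ × 290.15 × 5.87×10² = 2.35×10⁻¹⁸ W
In dBm: 10 log₁₀(2.35×10⁻¹⁸ / 10⁻³) = −146.3 dBm

−146.3 dBm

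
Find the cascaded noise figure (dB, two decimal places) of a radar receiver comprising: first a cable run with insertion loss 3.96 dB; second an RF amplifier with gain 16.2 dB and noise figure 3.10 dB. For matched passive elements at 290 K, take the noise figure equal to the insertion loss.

7.06 dB

Convert to linear (a loss of L dB is a gain of −L dB): F_i = 10^(NF_i/10), G_i = 10^(G_i,dB/10)
  Stage 1: F_1 = 10^(3.96/10) = 2.489, G_1 = 10^(−3.96/10) = 0.4018
  Stage 2: F_2 = 10^(3.10/10) = 2.042, G_2 = 10^(16.2/10) = 41.69
Friis cascade:
  F = 2.489 + (2.042 − 1)/0.4018 = 5.082
NF = 10 log₁₀(5.082) = 7.06 dB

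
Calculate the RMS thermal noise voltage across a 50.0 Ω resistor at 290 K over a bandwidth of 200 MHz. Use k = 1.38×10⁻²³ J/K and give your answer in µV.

12.7 µV

V_n = √(4kTRB)
4kTRB = 4 × 1.38×10⁻²³ × 290 × 5.00×10¹ × 2.00×10⁸ = 1.60×10⁻¹⁰ V²
V_n = √(1.60×10⁻¹⁰) = 1.27×10⁻⁵ V = 12.7 µV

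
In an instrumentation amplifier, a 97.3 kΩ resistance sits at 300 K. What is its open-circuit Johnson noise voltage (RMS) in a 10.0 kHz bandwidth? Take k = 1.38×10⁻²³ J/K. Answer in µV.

4.01 µV

V_n = √(4kTRB)
4kTRB = 4 × 1.38×10⁻²³ × 300 × 9.73×10⁴ × 1.00×10⁴ = 1.61×10⁻¹¹ V²
V_n = √(1.61×10⁻¹¹) = 4.01×10⁻⁶ V = 4.01 µV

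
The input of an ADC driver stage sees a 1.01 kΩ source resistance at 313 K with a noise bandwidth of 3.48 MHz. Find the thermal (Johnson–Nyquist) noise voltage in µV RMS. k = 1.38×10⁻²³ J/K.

7.79 µV

V_n = √(4kTRB)
4kTRB = 4 × 1.38×10⁻²³ × 313 × 1.01×10³ × 3.48×10⁶ = 6.07×10⁻¹¹ V²
V_n = √(6.07×10⁻¹¹) = 7.79×10⁻⁶ V = 7.79 µV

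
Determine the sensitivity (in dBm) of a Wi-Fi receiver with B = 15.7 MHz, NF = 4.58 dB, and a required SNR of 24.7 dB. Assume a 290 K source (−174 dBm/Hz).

Sensitivity = −174 + 10 log₁₀(B) + NF + SNR_min
= −174 + 71.96 + 4.58 + 24.7
= −72.76 dBm → −72.8 dBm

−72.8 dBm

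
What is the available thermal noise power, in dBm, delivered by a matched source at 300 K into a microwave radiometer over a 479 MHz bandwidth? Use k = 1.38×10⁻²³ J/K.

−87.0 dBm

P_n = kTB = 1.38×10⁻²³ × 300 × 4.79×10⁸ = 1.98×10⁻¹² W
In dBm: 10 log₁₀(1.98×10⁻¹² / 10⁻³) = −87.0 dBm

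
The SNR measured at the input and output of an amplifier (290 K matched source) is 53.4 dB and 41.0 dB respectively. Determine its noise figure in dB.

NF (dB) = SNR_in(dB) − SNR_out(dB) when the source is at T₀
NF = 53.4 − 41.0 = 12.4 dB

12.4 dB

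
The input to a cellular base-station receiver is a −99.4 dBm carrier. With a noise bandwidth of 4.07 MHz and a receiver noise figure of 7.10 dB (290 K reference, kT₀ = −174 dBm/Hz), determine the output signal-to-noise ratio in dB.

1.4 dB

Noise floor: N = −174 + 10 log₁₀(B) + NF
10 log₁₀(4.07×10⁶) = 66.1 dB
N = −174 + 66.1 + 7.10 = −100.80 dBm
SNR = P_sig − N = −99.4 − (−100.80) = 1.40 dB → 1.4 dB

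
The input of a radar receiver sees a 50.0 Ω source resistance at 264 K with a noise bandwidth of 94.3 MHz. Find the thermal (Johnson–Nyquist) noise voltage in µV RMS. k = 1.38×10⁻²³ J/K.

8.29 µV

V_n = √(4kTRB)
4kTRB = 4 × 1.38×10⁻²³ × 264 × 5.00×10¹ × 9.43×10⁷ = 6.87×10⁻¹¹ V²
V_n = √(6.87×10⁻¹¹) = 8.29×10⁻⁶ V = 8.29 µV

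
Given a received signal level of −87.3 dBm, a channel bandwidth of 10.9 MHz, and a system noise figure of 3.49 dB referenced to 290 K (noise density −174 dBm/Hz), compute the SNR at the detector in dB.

Noise floor: N = −174 + 10 log₁₀(B) + NF
10 log₁₀(1.09×10⁷) = 70.37 dB
N = −174 + 70.37 + 3.49 = −100.14 dBm
SNR = P_sig − N = −87.3 − (−100.14) = 12.84 dB → 12.8 dB

12.8 dB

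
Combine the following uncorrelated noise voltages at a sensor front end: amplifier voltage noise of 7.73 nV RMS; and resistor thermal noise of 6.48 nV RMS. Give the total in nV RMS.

Uncorrelated sources add in power (mean-square): V_tot = √(ΣV_i²)
V_tot = √[(7.73×10⁻⁹)² + (6.48×10⁻⁹)²] = 1.01×10⁻⁸ V = 10.1 nV

10.1 nV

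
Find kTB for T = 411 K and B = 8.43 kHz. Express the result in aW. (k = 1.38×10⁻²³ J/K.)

47.8 aW

P_n = kTB = 1.38×10⁻²³ × 411 × 8.43×10³ = 4.78×10⁻¹⁷ W = 47.8 aW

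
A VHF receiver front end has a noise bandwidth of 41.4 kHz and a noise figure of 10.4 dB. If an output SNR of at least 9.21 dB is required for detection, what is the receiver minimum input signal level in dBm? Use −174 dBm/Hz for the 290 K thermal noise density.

Sensitivity = −174 + 10 log₁₀(B) + NF + SNR_min
= −174 + 46.17 + 10.4 + 9.21
= −108.22 dBm → −108.2 dBm

−108.2 dBm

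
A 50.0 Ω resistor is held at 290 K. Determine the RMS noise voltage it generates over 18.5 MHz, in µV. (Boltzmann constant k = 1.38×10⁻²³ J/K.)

3.85 µV

V_n = √(4kTRB)
4kTRB = 4 × 1.38×10⁻²³ × 290 × 5.00×10¹ × 1.85×10⁷ = 1.48×10⁻¹¹ V²
V_n = √(1.48×10⁻¹¹) = 3.85×10⁻⁶ V = 3.85 µV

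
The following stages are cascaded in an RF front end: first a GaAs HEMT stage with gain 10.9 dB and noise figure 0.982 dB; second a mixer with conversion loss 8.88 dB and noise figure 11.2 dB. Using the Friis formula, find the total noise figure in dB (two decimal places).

3.51 dB

Convert to linear (a loss of L dB is a gain of −L dB): F_i = 10^(NF_i/10), G_i = 10^(G_i,dB/10)
  Stage 1: F_1 = 10^(0.982/10) = 1.254, G_1 = 10^(10.9/10) = 12.30
  Stage 2: F_2 = 10^(11.2/10) = 13.18, G_2 = 10^(−8.88/10) = 0.1294
Friis cascade:
  F = 1.254 + (13.18 − 1)/12.30 = 2.244
NF = 10 log₁₀(2.244) = 3.51 dB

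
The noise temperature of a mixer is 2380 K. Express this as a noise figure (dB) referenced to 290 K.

F = 1 + T_e/T₀ = 1 + 2380/290 = 9.2069
NF = 10 log₁₀(9.2069) = 9.64 dB

9.64 dB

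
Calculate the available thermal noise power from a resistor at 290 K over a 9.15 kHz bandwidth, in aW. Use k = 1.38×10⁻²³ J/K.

P_n = kTB = 1.38×10⁻²³ × 290 × 9.15×10³ = 3.66×10⁻¹⁷ W = 36.6 aW

36.6 aW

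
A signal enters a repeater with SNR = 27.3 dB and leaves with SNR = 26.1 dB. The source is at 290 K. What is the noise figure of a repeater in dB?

NF (dB) = SNR_in(dB) − SNR_out(dB) when the source is at T₀
NF = 27.3 − 26.1 = 1.2 dB

1.2 dB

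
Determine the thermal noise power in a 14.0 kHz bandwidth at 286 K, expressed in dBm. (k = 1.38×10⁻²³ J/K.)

−132.6 dBm

P_n = kTB = 1.38×10⁻²³ × 286 × 1.40×10⁴ = 5.53×10⁻¹⁷ W
In dBm: 10 log₁₀(5.53×10⁻¹⁷ / 10⁻³) = −132.6 dBm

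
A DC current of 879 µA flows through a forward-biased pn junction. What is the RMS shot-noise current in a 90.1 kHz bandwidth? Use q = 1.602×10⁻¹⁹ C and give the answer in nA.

I_n = √(2qI·B)
2qI·B = 2 × 1.602×10⁻¹⁹ × 8.79×10⁻⁴ × 9.01×10⁴ = 2.54×10⁻¹⁷ A²
I_n = √(2.54×10⁻¹⁷) = 5.04×10⁻⁹ A = 5.04 nA

5.04 nA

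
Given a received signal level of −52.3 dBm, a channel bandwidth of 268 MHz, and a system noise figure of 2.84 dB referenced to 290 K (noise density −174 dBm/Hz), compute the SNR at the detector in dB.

Noise floor: N = −174 + 10 log₁₀(B) + NF
10 log₁₀(2.68×10⁸) = 84.28 dB
N = −174 + 84.28 + 2.84 = −86.88 dBm
SNR = P_sig − N = −52.3 − (−86.88) = 34.58 dB → 34.6 dB

34.6 dB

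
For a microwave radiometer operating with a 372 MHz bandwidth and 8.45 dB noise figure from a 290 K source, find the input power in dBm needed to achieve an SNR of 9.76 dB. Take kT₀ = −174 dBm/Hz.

Sensitivity = −174 + 10 log₁₀(B) + NF + SNR_min
= −174 + 85.71 + 8.45 + 9.76
= −70.08 dBm → −70.1 dBm

−70.1 dBm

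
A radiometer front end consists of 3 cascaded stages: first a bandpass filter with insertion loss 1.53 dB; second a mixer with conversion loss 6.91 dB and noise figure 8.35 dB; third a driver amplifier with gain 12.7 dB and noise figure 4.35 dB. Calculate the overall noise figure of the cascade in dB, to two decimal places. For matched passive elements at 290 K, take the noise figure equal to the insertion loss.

Convert to linear (a loss of L dB is a gain of −L dB): F_i = 10^(NF_i/10), G_i = 10^(G_i,dB/10)
  Stage 1: F_1 = 10^(1.53/10) = 1.422, G_1 = 10^(−1.53/10) = 0.7031
  Stage 2: F_2 = 10^(8.35/10) = 6.839, G_2 = 10^(−6.91/10) = 0.2037
  Stage 3: F_3 = 10^(4.35/10) = 2.723, G_3 = 10^(12.7/10) = 18.62
Friis cascade:
  F = 1.422 + (6.839 − 1)/0.7031 + (2.723 − 1)/0.1432 = 21.76
NF = 10 log₁₀(21.76) = 13.38 dB

13.38 dB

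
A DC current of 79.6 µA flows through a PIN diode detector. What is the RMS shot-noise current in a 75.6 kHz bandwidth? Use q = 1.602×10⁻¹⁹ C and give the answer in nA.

1.39 nA

I_n = √(2qI·B)
2qI·B = 2 × 1.602×10⁻¹⁹ × 7.96×10⁻⁵ × 7.56×10⁴ = 1.93×10⁻¹⁸ A²
I_n = √(1.93×10⁻¹⁸) = 1.39×10⁻⁹ A = 1.39 nA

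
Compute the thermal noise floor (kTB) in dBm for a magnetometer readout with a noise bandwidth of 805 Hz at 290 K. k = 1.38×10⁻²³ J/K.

P_n = kTB = 1.38×10⁻²³ × 290 × 8.05×10² = 3.22×10⁻¹⁸ W
In dBm: 10 log₁₀(3.22×10⁻¹⁸ / 10⁻³) = −144.9 dBm

−144.9 dBm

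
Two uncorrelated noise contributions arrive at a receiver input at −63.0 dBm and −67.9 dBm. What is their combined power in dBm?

−61.8 dBm

Convert to linear, add, convert back:
P₁ = 5.01×10⁻¹⁰ W, P₂ = 1.62×10⁻¹⁰ W
P_tot = 6.63×10⁻¹⁰ W → 10 log₁₀(P_tot / 10⁻³) = −61.8 dBm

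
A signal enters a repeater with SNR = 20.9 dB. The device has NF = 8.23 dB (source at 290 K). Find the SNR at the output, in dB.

12.67 dB

By definition F = SNR_in/SNR_out, so in dB: SNR_out = SNR_in − NF
SNR_out = 20.9 − 8.23 = 12.67 dB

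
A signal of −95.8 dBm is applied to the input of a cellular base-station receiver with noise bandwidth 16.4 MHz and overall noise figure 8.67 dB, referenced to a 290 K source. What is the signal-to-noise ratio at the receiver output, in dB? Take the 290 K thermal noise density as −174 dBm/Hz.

Noise floor: N = −174 + 10 log₁₀(B) + NF
10 log₁₀(1.64×10⁷) = 72.15 dB
N = −174 + 72.15 + 8.67 = −93.18 dBm
SNR = P_sig − N = −95.8 − (−93.18) = −2.62 dB → −2.6 dB

−2.6 dB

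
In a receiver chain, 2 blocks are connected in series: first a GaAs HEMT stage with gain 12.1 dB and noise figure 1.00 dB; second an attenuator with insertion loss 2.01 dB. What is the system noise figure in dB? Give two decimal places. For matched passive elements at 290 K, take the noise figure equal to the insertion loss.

1.12 dB

Convert to linear (a loss of L dB is a gain of −L dB): F_i = 10^(NF_i/10), G_i = 10^(G_i,dB/10)
  Stage 1: F_1 = 10^(1.00/10) = 1.259, G_1 = 10^(12.1/10) = 16.22
  Stage 2: F_2 = 10^(2.01/10) = 1.589, G_2 = 10^(−2.01/10) = 0.6295
Friis cascade:
  F = 1.259 + (1.589 − 1)/16.22 = 1.295
NF = 10 log₁₀(1.295) = 1.12 dB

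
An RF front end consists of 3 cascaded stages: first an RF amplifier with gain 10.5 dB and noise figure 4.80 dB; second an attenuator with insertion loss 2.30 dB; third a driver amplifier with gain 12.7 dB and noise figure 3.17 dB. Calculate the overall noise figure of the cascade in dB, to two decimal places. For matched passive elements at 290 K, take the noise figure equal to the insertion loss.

5.11 dB

Convert to linear (a loss of L dB is a gain of −L dB): F_i = 10^(NF_i/10), G_i = 10^(G_i,dB/10)
  Stage 1: F_1 = 10^(4.80/10) = 3.020, G_1 = 10^(10.5/10) = 11.22
  Stage 2: F_2 = 10^(2.30/10) = 1.698, G_2 = 10^(−2.30/10) = 0.5888
  Stage 3: F_3 = 10^(3.17/10) = 2.075, G_3 = 10^(12.7/10) = 18.62
Friis cascade:
  F = 3.020 + (1.698 − 1)/11.22 + (2.075 − 1)/6.607 = 3.245
NF = 10 log₁₀(3.245) = 5.11 dB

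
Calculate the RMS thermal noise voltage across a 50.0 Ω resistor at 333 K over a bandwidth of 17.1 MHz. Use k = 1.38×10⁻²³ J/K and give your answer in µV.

3.96 µV

V_n = √(4kTRB)
4kTRB = 4 × 1.38×10⁻²³ × 333 × 5.00×10¹ × 1.71×10⁷ = 1.57×10⁻¹¹ V²
V_n = √(1.57×10⁻¹¹) = 3.96×10⁻⁶ V = 3.96 µV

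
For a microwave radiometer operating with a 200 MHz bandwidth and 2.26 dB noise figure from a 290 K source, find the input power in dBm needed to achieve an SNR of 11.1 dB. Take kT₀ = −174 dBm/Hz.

Sensitivity = −174 + 10 log₁₀(B) + NF + SNR_min
= −174 + 83.01 + 2.26 + 11.1
= −77.63 dBm → −77.6 dBm

−77.6 dBm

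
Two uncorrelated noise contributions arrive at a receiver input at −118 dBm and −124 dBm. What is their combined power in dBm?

Convert to linear, add, convert back:
P₁ = 1.58×10⁻¹⁵ W, P₂ = 3.98×10⁻¹⁶ W
P_tot = 1.98×10⁻¹⁵ W → 10 log₁₀(P_tot / 10⁻³) = −117.0 dBm

−117.0 dBm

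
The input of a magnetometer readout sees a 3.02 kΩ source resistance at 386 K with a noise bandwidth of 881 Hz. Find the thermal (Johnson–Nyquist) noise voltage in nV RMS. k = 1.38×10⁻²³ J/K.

V_n = √(4kTRB)
4kTRB = 4 × 1.38×10⁻²³ × 386 × 3.02×10³ × 8.81×10² = 5.67×10⁻¹⁴ V²
V_n = √(5.67×10⁻¹⁴) = 2.38×10⁻⁷ V = 238 nV

238 nV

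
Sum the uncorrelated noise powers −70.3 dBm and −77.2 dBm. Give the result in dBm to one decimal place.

Convert to linear, add, convert back:
P₁ = 9.33×10⁻¹¹ W, P₂ = 1.91×10⁻¹¹ W
P_tot = 1.12×10⁻¹⁰ W → 10 log₁₀(P_tot / 10⁻³) = −69.5 dBm

−69.5 dBm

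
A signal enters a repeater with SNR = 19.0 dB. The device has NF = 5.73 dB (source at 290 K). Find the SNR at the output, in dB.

13.27 dB

By definition F = SNR_in/SNR_out, so in dB: SNR_out = SNR_in − NF
SNR_out = 19.0 − 5.73 = 13.27 dB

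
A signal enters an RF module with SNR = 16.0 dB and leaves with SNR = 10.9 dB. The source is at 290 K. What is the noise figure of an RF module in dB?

NF (dB) = SNR_in(dB) − SNR_out(dB) when the source is at T₀
NF = 16.0 − 10.9 = 5.1 dB

5.1 dB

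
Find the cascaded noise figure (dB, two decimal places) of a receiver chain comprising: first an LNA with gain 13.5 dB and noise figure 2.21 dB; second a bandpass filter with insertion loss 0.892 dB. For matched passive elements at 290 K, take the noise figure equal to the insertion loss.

2.24 dB

Convert to linear (a loss of L dB is a gain of −L dB): F_i = 10^(NF_i/10), G_i = 10^(G_i,dB/10)
  Stage 1: F_1 = 10^(2.21/10) = 1.663, G_1 = 10^(13.5/10) = 22.39
  Stage 2: F_2 = 10^(0.892/10) = 1.228, G_2 = 10^(−0.892/10) = 0.8143
Friis cascade:
  F = 1.663 + (1.228 − 1)/22.39 = 1.674
NF = 10 log₁₀(1.674) = 2.24 dB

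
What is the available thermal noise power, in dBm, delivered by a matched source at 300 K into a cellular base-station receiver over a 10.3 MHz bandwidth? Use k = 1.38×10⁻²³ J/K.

−103.7 dBm

P_n = kTB = 1.38×10⁻²³ × 300 × 1.03×10⁷ = 4.26×10⁻¹⁴ W
In dBm: 10 log₁₀(4.26×10⁻¹⁴ / 10⁻³) = −103.7 dBm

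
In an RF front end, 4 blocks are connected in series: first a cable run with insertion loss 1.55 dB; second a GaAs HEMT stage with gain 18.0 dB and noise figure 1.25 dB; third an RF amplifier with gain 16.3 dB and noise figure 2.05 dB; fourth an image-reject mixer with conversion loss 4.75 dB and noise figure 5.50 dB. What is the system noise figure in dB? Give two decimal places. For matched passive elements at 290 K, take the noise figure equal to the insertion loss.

2.83 dB

Convert to linear (a loss of L dB is a gain of −L dB): F_i = 10^(NF_i/10), G_i = 10^(G_i,dB/10)
  Stage 1: F_1 = 10^(1.55/10) = 1.429, G_1 = 10^(−1.55/10) = 0.6998
  Stage 2: F_2 = 10^(1.25/10) = 1.334, G_2 = 10^(18.0/10) = 63.10
  Stage 3: F_3 = 10^(2.05/10) = 1.603, G_3 = 10^(16.3/10) = 42.66
  Stage 4: F_4 = 10^(5.50/10) = 3.548, G_4 = 10^(−4.75/10) = 0.3350
Friis cascade:
  F = 1.429 + (1.334 − 1)/0.6998 + (1.603 − 1)/44.16 + (3.548 − 1)/1884 = 1.920
NF = 10 log₁₀(1.920) = 2.83 dB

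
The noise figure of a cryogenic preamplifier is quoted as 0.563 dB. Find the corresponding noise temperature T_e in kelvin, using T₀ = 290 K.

F = 10^(0.563/10) = 1.13841
T_e = (F − 1)·T₀ = (1.13841 − 1) × 290 = 40.1 K

40.1 K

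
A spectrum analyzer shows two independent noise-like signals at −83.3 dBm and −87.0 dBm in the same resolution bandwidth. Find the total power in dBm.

Convert to linear, add, convert back:
P₁ = 4.68×10⁻¹² W, P₂ = 2.00×10⁻¹² W
P_tot = 6.67×10⁻¹² W → 10 log₁₀(P_tot / 10⁻³) = −81.8 dBm

−81.8 dBm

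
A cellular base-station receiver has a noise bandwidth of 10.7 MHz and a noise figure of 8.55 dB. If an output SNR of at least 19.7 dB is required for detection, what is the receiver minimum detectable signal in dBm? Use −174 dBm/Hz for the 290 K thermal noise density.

−75.5 dBm

Sensitivity = −174 + 10 log₁₀(B) + NF + SNR_min
= −174 + 70.29 + 8.55 + 19.7
= −75.46 dBm → −75.5 dBm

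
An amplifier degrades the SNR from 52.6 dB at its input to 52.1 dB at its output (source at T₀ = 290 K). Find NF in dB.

NF (dB) = SNR_in(dB) − SNR_out(dB) when the source is at T₀
NF = 52.6 − 52.1 = 0.5 dB

0.5 dB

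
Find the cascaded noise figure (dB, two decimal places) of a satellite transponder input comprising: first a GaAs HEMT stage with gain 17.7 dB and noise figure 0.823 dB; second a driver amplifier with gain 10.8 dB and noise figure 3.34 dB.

0.89 dB

Convert to linear (a loss of L dB is a gain of −L dB): F_i = 10^(NF_i/10), G_i = 10^(G_i,dB/10)
  Stage 1: F_1 = 10^(0.823/10) = 1.209, G_1 = 10^(17.7/10) = 58.88
  Stage 2: F_2 = 10^(3.34/10) = 2.158, G_2 = 10^(10.8/10) = 12.02
Friis cascade:
  F = 1.209 + (2.158 − 1)/58.88 = 1.228
NF = 10 log₁₀(1.228) = 0.89 dB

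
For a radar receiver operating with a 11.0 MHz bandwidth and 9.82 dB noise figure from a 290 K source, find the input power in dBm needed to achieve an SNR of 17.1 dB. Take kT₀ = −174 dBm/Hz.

Sensitivity = −174 + 10 log₁₀(B) + NF + SNR_min
= −174 + 70.41 + 9.82 + 17.1
= −76.67 dBm → −76.7 dBm

−76.7 dBm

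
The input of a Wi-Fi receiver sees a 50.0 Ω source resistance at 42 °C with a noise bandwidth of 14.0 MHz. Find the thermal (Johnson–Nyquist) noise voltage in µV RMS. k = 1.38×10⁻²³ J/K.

T = 42 °C + 273.15 = 315.15 K
V_n = √(4kTRB)
4kTRB = 4 × 1.38×10⁻²³ × 315.15 × 5.00×10¹ × 1.40×10⁷ = 1.22×10⁻¹¹ V²
V_n = √(1.22×10⁻¹¹) = 3.49×10⁻⁶ V = 3.49 µV

3.49 µV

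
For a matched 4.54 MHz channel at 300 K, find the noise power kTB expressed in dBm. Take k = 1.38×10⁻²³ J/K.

P_n = kTB = 1.38×10⁻²³ × 300 × 4.54×10⁶ = 1.88×10⁻¹⁴ W
In dBm: 10 log₁₀(1.88×10⁻¹⁴ / 10⁻³) = −107.3 dBm

−107.3 dBm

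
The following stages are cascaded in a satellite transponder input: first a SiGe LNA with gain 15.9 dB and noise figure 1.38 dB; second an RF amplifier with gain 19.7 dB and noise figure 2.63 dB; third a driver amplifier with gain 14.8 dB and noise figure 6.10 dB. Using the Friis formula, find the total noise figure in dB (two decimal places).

Convert to linear (a loss of L dB is a gain of −L dB): F_i = 10^(NF_i/10), G_i = 10^(G_i,dB/10)
  Stage 1: F_1 = 10^(1.38/10) = 1.374, G_1 = 10^(15.9/10) = 38.90
  Stage 2: F_2 = 10^(2.63/10) = 1.832, G_2 = 10^(19.7/10) = 93.33
  Stage 3: F_3 = 10^(6.10/10) = 4.074, G_3 = 10^(14.8/10) = 30.20
Friis cascade:
  F = 1.374 + (1.832 − 1)/38.90 + (4.074 − 1)/3631 = 1.396
NF = 10 log₁₀(1.396) = 1.45 dB

1.45 dB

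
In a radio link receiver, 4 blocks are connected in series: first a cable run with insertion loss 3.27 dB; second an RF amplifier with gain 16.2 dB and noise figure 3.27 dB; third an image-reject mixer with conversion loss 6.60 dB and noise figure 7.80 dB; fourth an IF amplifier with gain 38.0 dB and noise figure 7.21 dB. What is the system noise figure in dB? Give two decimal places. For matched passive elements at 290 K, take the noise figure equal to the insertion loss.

Convert to linear (a loss of L dB is a gain of −L dB): F_i = 10^(NF_i/10), G_i = 10^(G_i,dB/10)
  Stage 1: F_1 = 10^(3.27/10) = 2.123, G_1 = 10^(−3.27/10) = 0.4710
  Stage 2: F_2 = 10^(3.27/10) = 2.123, G_2 = 10^(16.2/10) = 41.69
  Stage 3: F_3 = 10^(7.80/10) = 6.026, G_3 = 10^(−6.60/10) = 0.2188
  Stage 4: F_4 = 10^(7.21/10) = 5.260, G_4 = 10^(38.0/10) = 6310
Friis cascade:
  F = 2.123 + (2.123 − 1)/0.4710 + (6.026 − 1)/19.63 + (5.260 − 1)/4.295 = 5.756
NF = 10 log₁₀(5.756) = 7.60 dB

7.60 dB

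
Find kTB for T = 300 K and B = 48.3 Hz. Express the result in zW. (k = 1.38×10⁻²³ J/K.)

200 zW

P_n = kTB = 1.38×10⁻²³ × 300 × 4.83×10¹ = 2.00×10⁻¹⁹ W = 200 zW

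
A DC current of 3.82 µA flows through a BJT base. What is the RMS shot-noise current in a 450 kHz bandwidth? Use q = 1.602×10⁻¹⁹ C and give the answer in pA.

I_n = √(2qI·B)
2qI·B = 2 × 1.602×10⁻¹⁹ × 3.82×10⁻⁶ × 4.50×10⁵ = 5.51×10⁻¹⁹ A²
I_n = √(5.51×10⁻¹⁹) = 7.42×10⁻¹⁰ A = 742 pA

742 pA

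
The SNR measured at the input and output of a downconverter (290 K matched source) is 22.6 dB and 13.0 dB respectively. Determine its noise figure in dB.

9.6 dB

NF (dB) = SNR_in(dB) − SNR_out(dB) when the source is at T₀
NF = 22.6 − 13.0 = 9.6 dB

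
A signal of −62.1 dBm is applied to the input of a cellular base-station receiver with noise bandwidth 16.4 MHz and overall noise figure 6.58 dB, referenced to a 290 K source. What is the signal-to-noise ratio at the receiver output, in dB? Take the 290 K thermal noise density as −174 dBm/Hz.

33.2 dB

Noise floor: N = −174 + 10 log₁₀(B) + NF
10 log₁₀(1.64×10⁷) = 72.15 dB
N = −174 + 72.15 + 6.58 = −95.27 dBm
SNR = P_sig − N = −62.1 − (−95.27) = 33.17 dB → 33.2 dB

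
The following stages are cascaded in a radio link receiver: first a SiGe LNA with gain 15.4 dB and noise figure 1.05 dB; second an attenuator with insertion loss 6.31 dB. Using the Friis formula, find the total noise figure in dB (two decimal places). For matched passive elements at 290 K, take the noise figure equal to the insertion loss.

Convert to linear (a loss of L dB is a gain of −L dB): F_i = 10^(NF_i/10), G_i = 10^(G_i,dB/10)
  Stage 1: F_1 = 10^(1.05/10) = 1.274, G_1 = 10^(15.4/10) = 34.67
  Stage 2: F_2 = 10^(6.31/10) = 4.276, G_2 = 10^(−6.31/10) = 0.2339
Friis cascade:
  F = 1.274 + (4.276 − 1)/34.67 = 1.368
NF = 10 log₁₀(1.368) = 1.36 dB

1.36 dB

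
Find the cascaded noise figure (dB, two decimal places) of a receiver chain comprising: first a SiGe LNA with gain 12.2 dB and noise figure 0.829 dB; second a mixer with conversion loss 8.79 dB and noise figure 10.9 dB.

Convert to linear (a loss of L dB is a gain of −L dB): F_i = 10^(NF_i/10), G_i = 10^(G_i,dB/10)
  Stage 1: F_1 = 10^(0.829/10) = 1.210, G_1 = 10^(12.2/10) = 16.60
  Stage 2: F_2 = 10^(10.9/10) = 12.30, G_2 = 10^(−8.79/10) = 0.1321
Friis cascade:
  F = 1.210 + (12.30 − 1)/16.60 = 1.891
NF = 10 log₁₀(1.891) = 2.77 dB

2.77 dB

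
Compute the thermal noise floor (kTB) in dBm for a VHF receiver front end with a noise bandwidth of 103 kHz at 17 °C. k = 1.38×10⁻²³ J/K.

−123.8 dBm

T = 17 °C + 273.15 = 290.15 K
P_n = kTB = 1.38×10⁻²³ × 290.15 × 1.03×10⁵ = 4.12×10⁻¹⁶ W
In dBm: 10 log₁₀(4.12×10⁻¹⁶ / 10⁻³) = −123.8 dBm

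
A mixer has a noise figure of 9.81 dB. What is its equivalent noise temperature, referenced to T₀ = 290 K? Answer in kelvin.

2486 K

F = 10^(9.81/10) = 9.57194
T_e = (F − 1)·T₀ = (9.57194 − 1) × 290 = 2486 K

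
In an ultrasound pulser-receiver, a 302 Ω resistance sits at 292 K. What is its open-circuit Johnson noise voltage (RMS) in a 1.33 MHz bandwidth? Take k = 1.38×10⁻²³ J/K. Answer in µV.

V_n = √(4kTRB)
4kTRB = 4 × 1.38×10⁻²³ × 292 × 3.02×10² × 1.33×10⁶ = 6.47×10⁻¹² V²
V_n = √(6.47×10⁻¹²) = 2.54×10⁻⁶ V = 2.54 µV

2.54 µV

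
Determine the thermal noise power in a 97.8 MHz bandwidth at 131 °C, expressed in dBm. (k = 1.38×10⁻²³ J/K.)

−92.6 dBm

T = 131 °C + 273.15 = 404.15 K
P_n = kTB = 1.38×10⁻²³ × 404.15 × 9.78×10⁷ = 5.45×10⁻¹³ W
In dBm: 10 log₁₀(5.45×10⁻¹³ / 10⁻³) = −92.6 dBm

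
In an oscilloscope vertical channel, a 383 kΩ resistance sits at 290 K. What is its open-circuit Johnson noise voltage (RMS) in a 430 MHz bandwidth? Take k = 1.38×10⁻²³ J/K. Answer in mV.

V_n = √(4kTRB)
4kTRB = 4 × 1.38×10⁻²³ × 290 × 3.83×10⁵ × 4.30×10⁸ = 2.64×10⁻⁶ V²
V_n = √(2.64×10⁻⁶) = 1.62×10⁻³ V = 1.62 mV

1.62 mV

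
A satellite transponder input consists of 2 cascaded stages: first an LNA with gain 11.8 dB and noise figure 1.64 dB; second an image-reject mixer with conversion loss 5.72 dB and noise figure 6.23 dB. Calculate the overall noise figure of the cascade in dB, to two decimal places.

Convert to linear (a loss of L dB is a gain of −L dB): F_i = 10^(NF_i/10), G_i = 10^(G_i,dB/10)
  Stage 1: F_1 = 10^(1.64/10) = 1.459, G_1 = 10^(11.8/10) = 15.14
  Stage 2: F_2 = 10^(6.23/10) = 4.198, G_2 = 10^(−5.72/10) = 0.2679
Friis cascade:
  F = 1.459 + (4.198 − 1)/15.14 = 1.670
NF = 10 log₁₀(1.670) = 2.23 dB

2.23 dB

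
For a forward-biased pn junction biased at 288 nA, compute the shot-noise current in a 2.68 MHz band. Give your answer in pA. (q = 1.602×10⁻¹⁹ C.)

497 pA

I_n = √(2qI·B)
2qI·B = 2 × 1.602×10⁻¹⁹ × 2.88×10⁻⁷ × 2.68×10⁶ = 2.47×10⁻¹⁹ A²
I_n = √(2.47×10⁻¹⁹) = 4.97×10⁻¹⁰ A = 497 pA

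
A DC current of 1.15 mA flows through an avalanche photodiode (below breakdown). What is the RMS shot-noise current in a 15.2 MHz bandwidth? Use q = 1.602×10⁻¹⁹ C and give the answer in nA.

74.8 nA

I_n = √(2qI·B)
2qI·B = 2 × 1.602×10⁻¹⁹ × 1.15×10⁻³ × 1.52×10⁷ = 5.60×10⁻¹⁵ A²
I_n = √(5.60×10⁻¹⁵) = 7.48×10⁻⁸ A = 74.8 nA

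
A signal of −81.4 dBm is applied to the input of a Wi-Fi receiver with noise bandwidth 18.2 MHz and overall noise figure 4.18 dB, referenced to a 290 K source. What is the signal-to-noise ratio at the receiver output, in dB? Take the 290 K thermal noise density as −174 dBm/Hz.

Noise floor: N = −174 + 10 log₁₀(B) + NF
10 log₁₀(1.82×10⁷) = 72.6 dB
N = −174 + 72.6 + 4.18 = −97.22 dBm
SNR = P_sig − N = −81.4 − (−97.22) = 15.82 dB → 15.8 dB

15.8 dB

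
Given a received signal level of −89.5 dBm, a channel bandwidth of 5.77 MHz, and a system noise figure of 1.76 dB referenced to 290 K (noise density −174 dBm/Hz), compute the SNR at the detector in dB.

15.1 dB

Noise floor: N = −174 + 10 log₁₀(B) + NF
10 log₁₀(5.77×10⁶) = 67.61 dB
N = −174 + 67.61 + 1.76 = −104.63 dBm
SNR = P_sig − N = −89.5 − (−104.63) = 15.13 dB → 15.1 dB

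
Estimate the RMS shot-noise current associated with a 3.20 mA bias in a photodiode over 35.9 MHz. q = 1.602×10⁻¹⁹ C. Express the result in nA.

I_n = √(2qI·B)
2qI·B = 2 × 1.602×10⁻¹⁹ × 3.20×10⁻³ × 3.59×10⁷ = 3.68×10⁻¹⁴ A²
I_n = √(3.68×10⁻¹⁴) = 1.92×10⁻⁷ A = 192 nA

192 nA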